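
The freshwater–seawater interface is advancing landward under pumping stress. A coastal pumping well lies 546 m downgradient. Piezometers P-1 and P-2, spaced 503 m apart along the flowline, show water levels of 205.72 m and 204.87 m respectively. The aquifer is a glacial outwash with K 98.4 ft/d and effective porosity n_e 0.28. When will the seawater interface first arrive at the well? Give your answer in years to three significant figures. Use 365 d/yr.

Hydraulic gradient i = (205.72 − 204.87) / 503 = 0.85 / 503 = 0.001690
K = 98.4 ft/d × 0.3048 = 29.99 m/d
q = Ki = 29.99 × 0.001690 = 0.05068 m/d
Average linear velocity = 0.05068 / 0.28 = 0.1810 m/d
t = L / v = 546 / 0.1810 = 3016 d
   = 3016 / 365 = 8.26 yr

8.26 years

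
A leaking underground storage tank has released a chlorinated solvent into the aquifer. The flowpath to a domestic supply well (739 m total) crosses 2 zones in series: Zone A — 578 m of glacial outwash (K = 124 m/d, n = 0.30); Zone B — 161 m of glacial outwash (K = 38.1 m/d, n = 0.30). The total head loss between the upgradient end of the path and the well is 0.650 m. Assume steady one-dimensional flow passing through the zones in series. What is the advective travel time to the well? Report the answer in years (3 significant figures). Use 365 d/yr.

8.30 years

Continuity: the same q passes through each zone, so ΔH = q·Σ(L_j/K_j) — the zones act as resistances in series.
Σ(L/K) = 578/124 + 161/38.1 = 4.661 + 4.226 = 8.887 d
q = ΔH / Σ(L/K) = 0.650 / 8.887 = 0.07314 m/d (same in every zone)
Zone A: v = q/n = 0.07314/0.30 = 0.2438 m/d → t_A = 578/0.2438 = 2371 d
Zone B: v = q/n = 0.07314/0.30 = 0.2438 m/d → t_B = 161/0.2438 = 660.4 d
Total t = 2371 + 660.4 = 3031 d
   = 3031 / 365 = 8.30 yr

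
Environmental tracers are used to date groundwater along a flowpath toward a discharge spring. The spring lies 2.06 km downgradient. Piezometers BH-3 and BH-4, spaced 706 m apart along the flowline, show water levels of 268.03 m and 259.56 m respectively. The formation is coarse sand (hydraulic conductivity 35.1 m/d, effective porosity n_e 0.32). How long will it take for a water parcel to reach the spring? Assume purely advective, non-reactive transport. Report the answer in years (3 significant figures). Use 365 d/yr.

Hydraulic gradient i = (268.03 − 259.56) / 706 = 8.47 / 706 = 0.01200
Darcy flux q = K·i = 35.1 × 0.01200 = 0.4211 m/d
v_s = q/n_e = 0.4211/0.32 = 1.316 m/d
L = 2.06 km = 2060 m
t = L / v = 2060 / 1.316 = 1565 d
   = 1565 / 365 = 4.29 yr

4.29 years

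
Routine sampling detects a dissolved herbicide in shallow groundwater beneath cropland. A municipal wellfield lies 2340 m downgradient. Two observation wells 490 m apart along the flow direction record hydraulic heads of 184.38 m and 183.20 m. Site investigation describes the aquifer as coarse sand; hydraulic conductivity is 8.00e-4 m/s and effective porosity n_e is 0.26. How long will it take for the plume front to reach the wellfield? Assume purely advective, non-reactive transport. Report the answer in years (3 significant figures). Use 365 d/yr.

10.0 years

Hydraulic gradient i = (184.38 − 183.20) / 490 = 1.18 / 490 = 0.002408
K = 8.00e-4 m/s × 86400 s/d = 69.12 m/d
Specific discharge q = 69.12 × 0.002408 = 0.1665 m/d
v = Ki/n = 69.12·0.002408/0.26 = 0.6402 m/d
t = L / v = 2340 / 0.6402 = 3655 d
   = 3655 / 365 = 10.0 yr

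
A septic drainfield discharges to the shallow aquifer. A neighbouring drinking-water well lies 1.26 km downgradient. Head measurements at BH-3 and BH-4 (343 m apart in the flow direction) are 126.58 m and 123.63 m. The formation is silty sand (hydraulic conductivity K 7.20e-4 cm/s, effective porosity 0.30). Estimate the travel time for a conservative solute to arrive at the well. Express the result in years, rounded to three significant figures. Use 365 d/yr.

194 years

Hydraulic gradient i = (126.58 − 123.63) / 343 = 2.95 / 343 = 0.008601
K = 7.20e-4 cm/s × 864 = 0.6221 m/d
Darcy flux q = K·i = 0.6221 × 0.008601 = 0.005350 m/d
v_s = q/n_e = 0.005350/0.30 = 0.01783 m/d
L = 1.26 km = 1260 m
t = L / v = 1260 / 0.01783 = 70650 d
   = 70650 / 365 = 194 yr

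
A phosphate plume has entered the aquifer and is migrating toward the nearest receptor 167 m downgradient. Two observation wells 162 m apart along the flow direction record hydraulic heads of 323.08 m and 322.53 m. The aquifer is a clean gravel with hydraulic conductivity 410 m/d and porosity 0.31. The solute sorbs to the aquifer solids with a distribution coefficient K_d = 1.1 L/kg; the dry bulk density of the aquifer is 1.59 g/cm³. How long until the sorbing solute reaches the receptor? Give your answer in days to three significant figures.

247 days

Hydraulic gradient i = (323.08 − 322.53) / 162 = 0.55 / 162 = 0.003395
Specific discharge q = 410 × 0.003395 = 1.392 m/d
Average linear velocity = 1.392 / 0.31 = 4.490 m/d
Retardation R = 1 + ρ_b·K_d/n = 1 + 1.59×1.1/0.31 = 6.642
Contaminant velocity v_c = v/R = 4.490/6.642 = 0.6760 m/d
t = L/v_c = 167/0.6760 = 247.0 d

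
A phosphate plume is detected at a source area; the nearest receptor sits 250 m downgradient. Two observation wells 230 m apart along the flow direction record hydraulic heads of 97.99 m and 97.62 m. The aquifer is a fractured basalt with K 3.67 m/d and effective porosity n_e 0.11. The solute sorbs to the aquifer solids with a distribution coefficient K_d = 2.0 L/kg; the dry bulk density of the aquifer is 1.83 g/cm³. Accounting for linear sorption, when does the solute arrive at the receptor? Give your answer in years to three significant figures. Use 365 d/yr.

Hydraulic gradient i = (97.99 − 97.62) / 230 = 0.37 / 230 = 0.001609
q = Ki = 3.67 × 0.001609 = 0.005904 m/d
Seepage velocity v = q / n = 0.005904 / 0.11 = 0.05367 m/d
Retardation R = 1 + ρ_b·K_d/n = 1 + 1.83×2.0/0.11 = 34.27
Contaminant velocity v_c = v/R = 0.05367/34.27 = 0.001566 m/d
t = L/v_c = 250/0.001566 = 159600 d
   = 159600/365 = 437 yr

437 years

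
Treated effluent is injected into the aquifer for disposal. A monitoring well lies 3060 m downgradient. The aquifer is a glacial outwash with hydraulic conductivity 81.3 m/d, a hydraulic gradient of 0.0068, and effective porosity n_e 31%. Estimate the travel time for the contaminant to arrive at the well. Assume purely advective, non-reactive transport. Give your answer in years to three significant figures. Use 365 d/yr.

4.70 years

Darcy flux q = K·i = 81.3 × 0.0068 = 0.5528 m/d
Seepage velocity v = q / n = 0.5528 / 0.31 = 1.783 m/d
t = L / v = 3060 / 1.783 = 1716 d
   = 1716 / 365 = 4.70 yr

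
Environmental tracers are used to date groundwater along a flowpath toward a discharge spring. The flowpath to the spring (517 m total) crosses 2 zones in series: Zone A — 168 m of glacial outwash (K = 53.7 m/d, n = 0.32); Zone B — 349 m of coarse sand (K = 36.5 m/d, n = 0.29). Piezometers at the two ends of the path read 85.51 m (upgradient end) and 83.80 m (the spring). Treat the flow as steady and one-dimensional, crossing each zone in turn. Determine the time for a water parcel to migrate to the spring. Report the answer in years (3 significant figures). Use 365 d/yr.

3.15 years

Total head drop ΔH = 85.51 − 83.80 = 1.71 m
Steady 1-D flow in series ⇒ the Darcy flux q is identical in every zone and the zone head losses add (resistances L/K in series).
Σ(L/K) = 168/53.7 + 349/36.5 = 3.128 + 9.562 = 12.69 d
q = ΔH / Σ(L/K) = 1.71 / 12.69 = 0.1348 m/d (same in every zone)
Zone A: v = q/n = 0.1348/0.32 = 0.4211 m/d → t_A = 168/0.4211 = 399.0 d
Zone B: v = q/n = 0.1348/0.29 = 0.4647 m/d → t_B = 349/0.4647 = 751.1 d
Total t = 399.0 + 751.1 = 1150 d
   = 1150 / 365 = 3.15 yr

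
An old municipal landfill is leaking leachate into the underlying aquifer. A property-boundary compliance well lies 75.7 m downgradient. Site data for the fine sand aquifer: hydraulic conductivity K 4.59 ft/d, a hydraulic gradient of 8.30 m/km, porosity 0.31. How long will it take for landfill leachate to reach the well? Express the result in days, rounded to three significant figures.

K = 4.59 ft/d × 0.3048 = 1.399 m/d
q = Ki = 1.399 × 0.0083 = 0.01161 m/d
Average linear velocity = 0.01161 / 0.31 = 0.03746 m/d
t = L / v = 75.7 / 0.03746 = 2021 d

2020 days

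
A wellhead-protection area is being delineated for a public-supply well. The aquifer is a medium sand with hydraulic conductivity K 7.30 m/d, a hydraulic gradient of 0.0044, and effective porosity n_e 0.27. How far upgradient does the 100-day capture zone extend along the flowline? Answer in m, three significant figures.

q = Ki = 7.30 × 0.0044 = 0.03212 m/d
v_s = q/n_e = 0.03212/0.27 = 0.1190 m/d
L = v × T = 0.1190 × 100 = 11.90 m

11.9 m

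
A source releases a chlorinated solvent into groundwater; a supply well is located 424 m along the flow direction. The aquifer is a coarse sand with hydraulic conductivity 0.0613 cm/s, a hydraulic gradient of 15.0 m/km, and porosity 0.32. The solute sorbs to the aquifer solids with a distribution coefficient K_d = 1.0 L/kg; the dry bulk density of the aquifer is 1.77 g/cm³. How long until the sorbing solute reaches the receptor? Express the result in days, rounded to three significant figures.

1120 days

K = 0.0613 cm/s × 864 = 52.96 m/d
q = Ki = 52.96 × 0.015 = 0.7944 m/d
v_s = q/n_e = 0.7944/0.32 = 2.483 m/d
Retardation R = 1 + ρ_b·K_d/n = 1 + 1.77×1.0/0.32 = 6.531
Contaminant velocity v_c = v/R = 2.483/6.531 = 0.3801 m/d
t = L/v_c = 424/0.3801 = 1115 d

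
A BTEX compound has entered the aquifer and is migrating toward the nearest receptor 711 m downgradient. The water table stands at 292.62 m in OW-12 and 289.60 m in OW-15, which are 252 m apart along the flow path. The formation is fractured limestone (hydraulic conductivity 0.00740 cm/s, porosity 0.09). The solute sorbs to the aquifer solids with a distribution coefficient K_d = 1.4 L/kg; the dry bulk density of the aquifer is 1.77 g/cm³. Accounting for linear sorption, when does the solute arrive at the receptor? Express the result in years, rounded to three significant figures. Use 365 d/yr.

65.3 years

Hydraulic gradient i = (292.62 − 289.60) / 252 = 3.02 / 252 = 0.01198
K = 0.00740 cm/s × 864 = 6.394 m/d
Specific discharge q = 6.394 × 0.01198 = 0.07662 m/d
Seepage velocity v = q / n = 0.07662 / 0.09 = 0.8514 m/d
Retardation R = 1 + ρ_b·K_d/n = 1 + 1.77×1.4/0.09 = 28.53
Contaminant velocity v_c = v/R = 0.8514/28.53 = 0.02984 m/d
t = L/v_c = 711/0.02984 = 23830 d
   = 23830/365 = 65.3 yr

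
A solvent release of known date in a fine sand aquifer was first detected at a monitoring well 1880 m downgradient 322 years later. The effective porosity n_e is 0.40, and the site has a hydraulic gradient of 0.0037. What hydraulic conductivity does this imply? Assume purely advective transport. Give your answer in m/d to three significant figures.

t = 322 years = 117500 d
v = L / t = 1880 / 117500 = 0.01600 m/d
K = v · n / i = 0.01600 × 0.40 / 0.0037 = 1.73 m/d

1.73 m/d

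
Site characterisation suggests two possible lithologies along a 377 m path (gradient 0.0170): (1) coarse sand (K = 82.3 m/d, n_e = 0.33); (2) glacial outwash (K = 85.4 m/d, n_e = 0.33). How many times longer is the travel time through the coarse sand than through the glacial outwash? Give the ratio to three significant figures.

1.04

Unit 1 (coarse sand): v = 82.3×0.017/0.33 = 4.240 m/d, t = 377/4.240 = 88.92 d
Unit 2 (glacial outwash): v = 85.4×0.017/0.33 = 4.399 m/d, t = 377/4.399 = 85.69 d
t(coarse sand) / t(glacial outwash) = 88.92/85.69 = 1.04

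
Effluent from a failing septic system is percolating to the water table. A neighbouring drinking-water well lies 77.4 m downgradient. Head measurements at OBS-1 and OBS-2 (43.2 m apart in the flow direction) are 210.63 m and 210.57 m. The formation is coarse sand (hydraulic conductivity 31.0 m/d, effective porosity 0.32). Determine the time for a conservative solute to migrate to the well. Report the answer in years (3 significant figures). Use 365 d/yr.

Hydraulic gradient i = (210.63 − 210.57) / 43.2 = 0.06 / 43.2 = 0.001389
Specific discharge q = 31.0 × 0.001389 = 0.04306 m/d
Seepage velocity v = q / n = 0.04306 / 0.32 = 0.1345 m/d
t = L / v = 77.4 / 0.1345 = 575.3 d
   = 575.3 / 365 = 1.58 yr

1.58 years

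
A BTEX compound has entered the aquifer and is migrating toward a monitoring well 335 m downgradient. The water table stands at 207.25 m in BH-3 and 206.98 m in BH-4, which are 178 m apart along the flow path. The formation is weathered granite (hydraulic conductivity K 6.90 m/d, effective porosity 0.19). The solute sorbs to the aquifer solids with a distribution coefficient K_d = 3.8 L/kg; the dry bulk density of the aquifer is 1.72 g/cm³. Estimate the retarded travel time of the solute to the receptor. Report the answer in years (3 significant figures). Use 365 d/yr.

Hydraulic gradient i = (207.25 − 206.98) / 178 = 0.27 / 178 = 0.001517
Specific discharge q = 6.90 × 0.001517 = 0.01047 m/d
Seepage velocity v = q / n = 0.01047 / 0.19 = 0.05509 m/d
Retardation R = 1 + ρ_b·K_d/n = 1 + 1.72×3.8/0.19 = 35.40
Contaminant velocity v_c = v/R = 0.05509/35.40 = 0.001556 m/d
t = L/v_c = 335/0.001556 = 215300 d
   = 215300/365 = 590 yr

590 years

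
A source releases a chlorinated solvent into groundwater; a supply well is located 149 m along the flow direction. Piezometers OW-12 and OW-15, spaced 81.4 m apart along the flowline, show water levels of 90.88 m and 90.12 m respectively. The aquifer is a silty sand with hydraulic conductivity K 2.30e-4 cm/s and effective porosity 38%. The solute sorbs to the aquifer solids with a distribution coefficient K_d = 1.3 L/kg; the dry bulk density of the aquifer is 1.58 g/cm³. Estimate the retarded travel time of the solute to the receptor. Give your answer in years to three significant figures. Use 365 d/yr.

536 years

Hydraulic gradient i = (90.88 − 90.12) / 81.4 = 0.76 / 81.4 = 0.009337
K = 2.30e-4 cm/s × 864 = 0.1987 m/d
Specific discharge q = 0.1987 × 0.009337 = 0.001855 m/d
v_s = q/n_e = 0.001855/0.38 = 0.004883 m/d
Retardation R = 1 + ρ_b·K_d/n = 1 + 1.58×1.3/0.38 = 6.405
Contaminant velocity v_c = v/R = 0.004883/6.405 = 7.623e-4 m/d
t = L/v_c = 149/7.623e-4 = 195500 d
   = 195500/365 = 536 yr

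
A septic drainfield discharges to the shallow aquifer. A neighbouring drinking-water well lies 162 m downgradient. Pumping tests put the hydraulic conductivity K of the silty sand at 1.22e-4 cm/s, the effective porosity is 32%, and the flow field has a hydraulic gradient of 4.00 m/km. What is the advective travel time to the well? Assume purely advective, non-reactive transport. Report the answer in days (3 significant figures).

K = 1.22e-4 cm/s × 864 = 0.1054 m/d
Darcy flux q = K·i = 0.1054 × 0.0040 = 4.216e-4 m/d
Average linear velocity = 4.216e-4 / 0.32 = 0.001318 m/d
t = L / v = 162 / 0.001318 = 123000 d

123000 days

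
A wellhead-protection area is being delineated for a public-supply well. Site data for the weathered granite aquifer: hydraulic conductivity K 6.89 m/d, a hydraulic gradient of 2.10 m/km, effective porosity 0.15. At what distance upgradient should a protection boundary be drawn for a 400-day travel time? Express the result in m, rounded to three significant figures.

38.6 m

Darcy flux q = K·i = 6.89 × 0.0021 = 0.01447 m/d
Average linear velocity = 0.01447 / 0.15 = 0.09646 m/d
L = v × T = 0.09646 × 400 = 38.58 m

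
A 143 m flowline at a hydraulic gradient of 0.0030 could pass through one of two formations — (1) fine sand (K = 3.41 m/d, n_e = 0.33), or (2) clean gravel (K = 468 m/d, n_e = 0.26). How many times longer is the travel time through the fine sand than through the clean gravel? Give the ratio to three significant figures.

Unit 1 (fine sand): v = 3.41×0.0030/0.33 = 0.03100 m/d, t = 143/0.03100 = 4613 d
Unit 2 (clean gravel): v = 468×0.0030/0.26 = 5.400 m/d, t = 143/5.400 = 26.48 d
t(fine sand) / t(clean gravel) = 4613/26.48 = 174

174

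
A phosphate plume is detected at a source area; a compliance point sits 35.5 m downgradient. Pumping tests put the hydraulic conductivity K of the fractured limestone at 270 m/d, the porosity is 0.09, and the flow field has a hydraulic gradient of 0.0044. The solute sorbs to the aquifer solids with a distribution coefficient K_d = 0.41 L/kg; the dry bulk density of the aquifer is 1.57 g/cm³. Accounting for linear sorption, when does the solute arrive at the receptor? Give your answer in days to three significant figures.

q = Ki = 270 × 0.0044 = 1.188 m/d
Seepage velocity v = q / n = 1.188 / 0.09 = 13.20 m/d
Retardation R = 1 + ρ_b·K_d/n = 1 + 1.57×0.41/0.09 = 8.152
Contaminant velocity v_c = v/R = 13.20/8.152 = 1.619 m/d
t = L/v_c = 35.5/1.619 = 21.92 d

21.9 days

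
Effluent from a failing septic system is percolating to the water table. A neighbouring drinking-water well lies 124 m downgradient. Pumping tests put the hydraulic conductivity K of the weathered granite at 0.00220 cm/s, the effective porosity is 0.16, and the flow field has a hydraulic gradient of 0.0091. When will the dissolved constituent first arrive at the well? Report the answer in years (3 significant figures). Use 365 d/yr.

3.14 years

K = 0.00220 cm/s × 864 = 1.901 m/d
q = Ki = 1.901 × 0.0091 = 0.01730 m/d
Seepage velocity v = q / n = 0.01730 / 0.16 = 0.1081 m/d
t = L / v = 124 / 0.1081 = 1147 d
   = 1147 / 365 = 3.14 yr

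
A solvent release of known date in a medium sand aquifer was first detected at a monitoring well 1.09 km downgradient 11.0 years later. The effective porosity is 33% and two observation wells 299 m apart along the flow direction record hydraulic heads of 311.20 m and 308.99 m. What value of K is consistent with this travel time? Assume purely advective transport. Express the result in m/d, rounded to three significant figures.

Hydraulic gradient i = (311.20 − 308.99) / 299 = 2.21 / 299 = 0.007391
t = 11.0 years = 4015 d
L = 1.09 km = 1090 m
v = L / t = 1090 / 4015 = 0.2715 m/d
K = v · n / i = 0.2715 × 0.33 / 0.007391 = 12.1 m/d

12.1 m/d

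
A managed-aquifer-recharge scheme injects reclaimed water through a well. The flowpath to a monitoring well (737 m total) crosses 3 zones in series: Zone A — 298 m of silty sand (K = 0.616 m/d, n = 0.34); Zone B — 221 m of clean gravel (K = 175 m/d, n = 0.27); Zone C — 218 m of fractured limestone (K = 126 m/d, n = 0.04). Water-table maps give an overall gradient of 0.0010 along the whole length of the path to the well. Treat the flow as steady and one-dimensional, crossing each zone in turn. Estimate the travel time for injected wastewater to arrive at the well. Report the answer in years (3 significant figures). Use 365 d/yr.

For zones in series the flux q is common to all zones; the equivalent conductivity is the harmonic (thickness-weighted) mean, K_eq = L_total / Σ(L_j/K_j).
Σ(L/K) = 298/0.616 + 221/175 + 218/126 = 483.8 + 1.263 + 1.730 = 486.8 d
K_eq = L_total / Σ(L/K) = 737 / 486.8 = 1.514 m/d
q = K_eq · i = 1.514 × 0.0010 = 0.001514 m/d (same in every zone)
Zone A: v = q/n = 0.001514/0.34 = 0.004453 m/d → t_A = 298/0.004453 = 66920 d
Zone B: v = q/n = 0.001514/0.27 = 0.005608 m/d → t_B = 221/0.005608 = 39410 d
Zone C: v = q/n = 0.001514/0.04 = 0.03785 m/d → t_C = 218/0.03785 = 5759 d
Total t = 66920 + 39410 + 5759 = 112100 d
   = 112100 / 365 = 307 yr

307 years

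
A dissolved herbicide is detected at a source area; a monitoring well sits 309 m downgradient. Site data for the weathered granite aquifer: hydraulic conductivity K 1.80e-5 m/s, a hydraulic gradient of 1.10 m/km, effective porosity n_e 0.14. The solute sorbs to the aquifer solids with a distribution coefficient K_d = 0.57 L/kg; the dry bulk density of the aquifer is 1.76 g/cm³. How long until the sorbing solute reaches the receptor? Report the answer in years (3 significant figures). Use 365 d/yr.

K = 1.80e-5 m/s × 86400 s/d = 1.555 m/d
Specific discharge q = 1.555 × 0.0011 = 0.001711 m/d
Average linear velocity = 0.001711 / 0.14 = 0.01222 m/d
Retardation R = 1 + ρ_b·K_d/n = 1 + 1.76×0.57/0.14 = 8.166
Contaminant velocity v_c = v/R = 0.01222/8.166 = 0.001496 m/d
t = L/v_c = 309/0.001496 = 206500 d
   = 206500/365 = 566 yr

566 years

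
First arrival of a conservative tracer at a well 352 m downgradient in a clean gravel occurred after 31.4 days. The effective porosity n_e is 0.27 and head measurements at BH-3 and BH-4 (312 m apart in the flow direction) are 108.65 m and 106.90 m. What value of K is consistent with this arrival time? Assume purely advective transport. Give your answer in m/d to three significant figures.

Hydraulic gradient i = (108.65 − 106.90) / 312 = 1.75 / 312 = 0.005609
v = L / t = 352 / 31.4 = 11.21 m/d
K = v · n / i = 11.21 × 0.27 / 0.005609 = 540 m/d

540 m/d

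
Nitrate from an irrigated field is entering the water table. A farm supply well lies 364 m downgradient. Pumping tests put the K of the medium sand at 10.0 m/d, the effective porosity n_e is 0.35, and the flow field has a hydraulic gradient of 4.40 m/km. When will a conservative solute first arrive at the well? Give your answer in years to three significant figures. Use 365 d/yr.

Darcy flux q = K·i = 10.0 × 0.0044 = 0.04400 m/d
v = Ki/n = 10.0·0.0044/0.35 = 0.1257 m/d
t = L / v = 364 / 0.1257 = 2895 d
   = 2895 / 365 = 7.93 yr

7.93 years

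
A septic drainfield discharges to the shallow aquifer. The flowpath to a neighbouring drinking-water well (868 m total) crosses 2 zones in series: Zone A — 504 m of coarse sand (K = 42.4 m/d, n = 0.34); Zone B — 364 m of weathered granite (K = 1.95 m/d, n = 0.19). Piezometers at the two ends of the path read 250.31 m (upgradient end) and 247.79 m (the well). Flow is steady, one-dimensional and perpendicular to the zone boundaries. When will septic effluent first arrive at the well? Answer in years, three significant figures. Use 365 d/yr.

Total head drop ΔH = 250.31 − 247.79 = 2.52 m
Continuity: the same q passes through each zone, so ΔH = q·Σ(L_j/K_j) — the zones act as resistances in series.
Σ(L/K) = 504/42.4 + 364/1.95 = 11.89 + 186.7 = 198.6 d
q = ΔH / Σ(L/K) = 2.52 / 198.6 = 0.01269 m/d (same in every zone)
Zone A: v = q/n = 0.01269/0.34 = 0.03733 m/d → t_A = 504/0.03733 = 13500 d
Zone B: v = q/n = 0.01269/0.19 = 0.06680 m/d → t_B = 364/0.06680 = 5449 d
Total t = 13500 + 5449 = 18950 d
   = 18950 / 365 = 51.9 yr

51.9 years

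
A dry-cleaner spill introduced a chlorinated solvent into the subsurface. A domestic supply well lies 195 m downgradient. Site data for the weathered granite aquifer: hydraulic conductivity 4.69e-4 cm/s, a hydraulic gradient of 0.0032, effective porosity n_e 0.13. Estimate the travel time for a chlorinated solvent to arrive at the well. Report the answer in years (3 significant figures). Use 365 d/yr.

K = 4.69e-4 cm/s × 864 = 0.4052 m/d
Specific discharge q = 0.4052 × 0.0032 = 0.001297 m/d
Seepage velocity v = q / n = 0.001297 / 0.13 = 0.009975 m/d
t = L / v = 195 / 0.009975 = 19550 d
   = 19550 / 365 = 53.6 yr

53.6 years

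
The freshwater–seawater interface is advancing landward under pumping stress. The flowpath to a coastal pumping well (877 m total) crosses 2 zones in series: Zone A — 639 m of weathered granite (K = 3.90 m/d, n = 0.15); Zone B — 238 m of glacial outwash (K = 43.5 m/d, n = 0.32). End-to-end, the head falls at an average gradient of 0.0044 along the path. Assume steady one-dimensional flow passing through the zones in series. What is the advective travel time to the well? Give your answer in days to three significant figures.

7550 days

Steady 1-D flow in series ⇒ the Darcy flux q is identical in every zone and the zone head losses add (resistances L/K in series).
Σ(L/K) = 639/3.90 + 238/43.5 = 163.8 + 5.471 = 169.3 d
K_eq = L_total / Σ(L/K) = 877 / 169.3 = 5.180 m/d
q = K_eq · i = 5.180 × 0.0044 = 0.02279 m/d (same in every zone)
Zone A: v = q/n = 0.02279/0.15 = 0.1519 m/d → t_A = 639/0.1519 = 4206 d
Zone B: v = q/n = 0.02279/0.32 = 0.07122 m/d → t_B = 238/0.07122 = 3342 d
Total t = 4206 + 3342 = 7547 d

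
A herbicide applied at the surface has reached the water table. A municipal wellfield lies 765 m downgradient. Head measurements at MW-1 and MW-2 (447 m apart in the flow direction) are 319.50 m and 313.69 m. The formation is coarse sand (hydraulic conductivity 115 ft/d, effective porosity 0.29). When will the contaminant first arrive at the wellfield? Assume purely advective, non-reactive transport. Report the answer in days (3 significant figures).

487 days

Hydraulic gradient i = (319.50 − 313.69) / 447 = 5.81 / 447 = 0.01300
K = 115 ft/d × 0.3048 = 35.05 m/d
Darcy flux q = K·i = 35.05 × 0.01300 = 0.4556 m/d
Seepage velocity v = q / n = 0.4556 / 0.29 = 1.571 m/d
t = L / v = 765 / 1.571 = 486.9 d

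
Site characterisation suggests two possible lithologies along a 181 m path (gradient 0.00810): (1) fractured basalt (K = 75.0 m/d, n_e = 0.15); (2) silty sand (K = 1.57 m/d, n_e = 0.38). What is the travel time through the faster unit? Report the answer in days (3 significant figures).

Unit 1 (fractured basalt): v = 75.0×0.0081/0.15 = 4.050 m/d, t = 181/4.050 = 44.69 d
Unit 2 (silty sand): v = 1.57×0.0081/0.38 = 0.03347 m/d, t = 181/0.03347 = 5409 d
Faster unit: t = 44.7 d

44.7 days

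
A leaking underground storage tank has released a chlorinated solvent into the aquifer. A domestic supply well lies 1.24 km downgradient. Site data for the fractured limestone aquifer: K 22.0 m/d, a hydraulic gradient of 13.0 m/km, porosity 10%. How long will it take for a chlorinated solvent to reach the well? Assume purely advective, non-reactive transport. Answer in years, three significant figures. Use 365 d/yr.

Specific discharge q = 22.0 × 0.013 = 0.2860 m/d
v = Ki/n = 22.0·0.013/0.10 = 2.860 m/d
L = 1.24 km = 1240 m
t = L / v = 1240 / 2.860 = 433.6 d
   = 433.6 / 365 = 1.19 yr

1.19 years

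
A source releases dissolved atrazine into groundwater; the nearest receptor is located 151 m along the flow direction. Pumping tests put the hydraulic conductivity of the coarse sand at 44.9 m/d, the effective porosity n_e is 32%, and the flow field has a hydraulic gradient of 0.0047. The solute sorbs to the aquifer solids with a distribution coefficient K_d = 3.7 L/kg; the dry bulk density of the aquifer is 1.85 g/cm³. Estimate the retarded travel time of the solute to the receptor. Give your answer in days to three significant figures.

5130 days

Specific discharge q = 44.9 × 0.0047 = 0.2110 m/d
v = Ki/n = 44.9·0.0047/0.32 = 0.6595 m/d
Retardation R = 1 + ρ_b·K_d/n = 1 + 1.85×3.7/0.32 = 22.39
Contaminant velocity v_c = v/R = 0.6595/22.39 = 0.02945 m/d
t = L/v_c = 151/0.02945 = 5127 d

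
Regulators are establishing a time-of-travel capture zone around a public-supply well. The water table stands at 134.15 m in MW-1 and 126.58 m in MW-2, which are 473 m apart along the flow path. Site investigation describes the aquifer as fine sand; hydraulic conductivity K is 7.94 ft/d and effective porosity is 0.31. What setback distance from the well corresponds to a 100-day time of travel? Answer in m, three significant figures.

12.5 m

Hydraulic gradient i = (134.15 − 126.58) / 473 = 7.57 / 473 = 0.01600
K = 7.94 ft/d × 0.3048 = 2.420 m/d
Darcy flux q = K·i = 2.420 × 0.01600 = 0.03873 m/d
Seepage velocity v = q / n = 0.03873 / 0.31 = 0.1249 m/d
L = v × T = 0.1249 × 100 = 12.49 m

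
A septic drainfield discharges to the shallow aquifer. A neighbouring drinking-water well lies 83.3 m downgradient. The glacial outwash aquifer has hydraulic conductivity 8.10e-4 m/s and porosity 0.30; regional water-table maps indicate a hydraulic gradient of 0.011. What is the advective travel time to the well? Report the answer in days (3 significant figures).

32.5 days

K = 8.10e-4 m/s × 86400 s/d = 69.98 m/d
q = Ki = 69.98 × 0.011 = 0.7698 m/d
v_s = q/n_e = 0.7698/0.30 = 2.566 m/d
t = L / v = 83.3 / 2.566 = 32.46 d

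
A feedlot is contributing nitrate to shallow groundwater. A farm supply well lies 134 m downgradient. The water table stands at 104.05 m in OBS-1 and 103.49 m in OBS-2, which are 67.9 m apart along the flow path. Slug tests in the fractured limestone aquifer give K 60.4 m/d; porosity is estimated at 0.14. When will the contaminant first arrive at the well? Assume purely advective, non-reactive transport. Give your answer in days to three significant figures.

Hydraulic gradient i = (104.05 − 103.49) / 67.9 = 0.56 / 67.9 = 0.008247
Specific discharge q = 60.4 × 0.008247 = 0.4981 m/d
v = Ki/n = 60.4·0.008247/0.14 = 3.558 m/d
t = L / v = 134 / 3.558 = 37.66 d

37.7 days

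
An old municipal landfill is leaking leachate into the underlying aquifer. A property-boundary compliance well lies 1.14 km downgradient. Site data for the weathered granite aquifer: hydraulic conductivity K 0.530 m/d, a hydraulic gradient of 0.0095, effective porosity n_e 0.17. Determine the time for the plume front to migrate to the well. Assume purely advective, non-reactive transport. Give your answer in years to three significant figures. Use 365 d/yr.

105 years

q = Ki = 0.530 × 0.0095 = 0.005035 m/d
Average linear velocity = 0.005035 / 0.17 = 0.02962 m/d
L = 1.14 km = 1140 m
t = L / v = 1140 / 0.02962 = 38490 d
   = 38490 / 365 = 105 yr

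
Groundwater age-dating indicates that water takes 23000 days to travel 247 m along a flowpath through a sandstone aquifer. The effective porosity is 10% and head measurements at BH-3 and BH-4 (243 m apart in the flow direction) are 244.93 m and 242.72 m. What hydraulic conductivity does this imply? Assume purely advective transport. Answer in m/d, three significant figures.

Hydraulic gradient i = (244.93 − 242.72) / 243 = 2.21 / 243 = 0.009095
v = L / t = 247 / 23000 = 0.01074 m/d
K = v · n / i = 0.01074 × 0.10 / 0.009095 = 0.118 m/d

0.118 m/d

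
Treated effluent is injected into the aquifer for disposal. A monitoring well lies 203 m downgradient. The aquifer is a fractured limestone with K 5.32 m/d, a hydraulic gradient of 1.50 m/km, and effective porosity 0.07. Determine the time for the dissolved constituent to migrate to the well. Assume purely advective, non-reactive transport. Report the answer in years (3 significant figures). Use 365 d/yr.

4.88 years

q = Ki = 5.32 × 0.0015 = 0.007980 m/d
v_s = q/n_e = 0.007980/0.07 = 0.1140 m/d
t = L / v = 203 / 0.1140 = 1781 d
   = 1781 / 365 = 4.88 yr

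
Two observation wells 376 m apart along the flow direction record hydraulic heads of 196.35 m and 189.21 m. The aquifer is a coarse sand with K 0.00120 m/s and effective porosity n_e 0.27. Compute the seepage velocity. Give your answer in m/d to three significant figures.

Hydraulic gradient i = (196.35 − 189.21) / 376 = 7.14 / 376 = 0.01899
K = 0.00120 m/s × 86400 s/d = 103.7 m/d
Darcy flux q = K·i = 103.7 × 0.01899 = 1.969 m/d
v_s = q/n_e = 1.969/0.27 = 7.292 m/d

7.29 m/d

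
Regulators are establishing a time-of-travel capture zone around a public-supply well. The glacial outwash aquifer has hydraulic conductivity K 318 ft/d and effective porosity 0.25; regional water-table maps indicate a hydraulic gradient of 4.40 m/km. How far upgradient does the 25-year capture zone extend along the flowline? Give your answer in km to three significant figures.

15.6 km

K = 318 ft/d × 0.3048 = 96.93 m/d
Specific discharge q = 96.93 × 0.0044 = 0.4265 m/d
Seepage velocity v = q / n = 0.4265 / 0.25 = 1.706 m/d
T = 25 yr × 365 = 9125 d
L = v × T = 1.706 × 9125 = 15570 m
   = 15.6 km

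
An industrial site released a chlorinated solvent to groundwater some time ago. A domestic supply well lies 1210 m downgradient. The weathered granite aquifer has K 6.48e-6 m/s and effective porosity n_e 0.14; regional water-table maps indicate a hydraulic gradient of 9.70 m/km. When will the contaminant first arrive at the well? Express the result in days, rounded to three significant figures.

31200 days

K = 6.48e-6 m/s × 86400 s/d = 0.5599 m/d
Specific discharge q = 0.5599 × 0.0097 = 0.005431 m/d
v = Ki/n = 0.5599·0.0097/0.14 = 0.03879 m/d
t = L / v = 1210 / 0.03879 = 31190 d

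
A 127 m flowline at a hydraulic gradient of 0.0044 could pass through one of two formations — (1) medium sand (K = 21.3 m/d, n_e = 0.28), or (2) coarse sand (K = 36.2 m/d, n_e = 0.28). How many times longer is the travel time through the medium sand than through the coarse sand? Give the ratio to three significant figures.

1.70

Unit 1 (medium sand): v = 21.3×0.0044/0.28 = 0.3347 m/d, t = 127/0.3347 = 379.4 d
Unit 2 (coarse sand): v = 36.2×0.0044/0.28 = 0.5689 m/d, t = 127/0.5689 = 223.3 d
t(medium sand) / t(coarse sand) = 379.4/223.3 = 1.70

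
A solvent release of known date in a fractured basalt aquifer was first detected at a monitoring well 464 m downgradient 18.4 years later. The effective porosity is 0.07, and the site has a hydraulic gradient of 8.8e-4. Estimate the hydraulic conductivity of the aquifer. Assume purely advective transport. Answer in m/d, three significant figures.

t = 18.4 years = 6716 d
v = L / t = 464 / 6716 = 0.06909 m/d
K = v · n / i = 0.06909 × 0.07 / 8.8e-4 = 5.50 m/d

5.50 m/d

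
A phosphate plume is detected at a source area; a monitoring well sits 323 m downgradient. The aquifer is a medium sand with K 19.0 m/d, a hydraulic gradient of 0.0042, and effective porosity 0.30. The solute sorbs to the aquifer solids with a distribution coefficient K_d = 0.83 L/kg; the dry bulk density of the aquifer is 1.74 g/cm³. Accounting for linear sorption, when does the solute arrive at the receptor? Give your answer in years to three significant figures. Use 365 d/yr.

Darcy flux q = K·i = 19.0 × 0.0042 = 0.07980 m/d
Average linear velocity = 0.07980 / 0.30 = 0.2660 m/d
Retardation R = 1 + ρ_b·K_d/n = 1 + 1.74×0.83/0.30 = 5.814
Contaminant velocity v_c = v/R = 0.2660/5.814 = 0.04575 m/d
t = L/v_c = 323/0.04575 = 7060 d
   = 7060/365 = 19.3 yr

19.3 years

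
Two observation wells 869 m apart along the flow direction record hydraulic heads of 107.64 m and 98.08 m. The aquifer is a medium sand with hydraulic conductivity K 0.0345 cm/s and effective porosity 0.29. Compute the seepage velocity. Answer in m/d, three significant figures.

1.13 m/d

Hydraulic gradient i = (107.64 − 98.08) / 869 = 9.56 / 869 = 0.01100
K = 0.0345 cm/s × 864 = 29.81 m/d
Darcy flux q = K·i = 29.81 × 0.01100 = 0.3279 m/d
v_s = q/n_e = 0.3279/0.29 = 1.131 m/d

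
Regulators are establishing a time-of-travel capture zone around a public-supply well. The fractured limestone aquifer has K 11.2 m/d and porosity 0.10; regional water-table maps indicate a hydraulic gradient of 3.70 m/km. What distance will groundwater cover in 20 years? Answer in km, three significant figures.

3.03 km

q = Ki = 11.2 × 0.0037 = 0.04144 m/d
Seepage velocity v = q / n = 0.04144 / 0.10 = 0.4144 m/d
T = 20 yr × 365 = 7300 d
L = v × T = 0.4144 × 7300 = 3025 m
   = 3.03 km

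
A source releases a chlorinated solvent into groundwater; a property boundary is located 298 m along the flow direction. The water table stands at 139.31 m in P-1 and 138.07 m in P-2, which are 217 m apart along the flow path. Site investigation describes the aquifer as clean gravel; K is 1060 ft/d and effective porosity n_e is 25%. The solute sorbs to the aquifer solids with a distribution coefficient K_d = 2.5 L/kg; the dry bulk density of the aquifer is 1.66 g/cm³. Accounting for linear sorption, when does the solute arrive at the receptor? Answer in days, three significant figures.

Hydraulic gradient i = (139.31 − 138.07) / 217 = 1.24 / 217 = 0.005714
K = 1060 ft/d × 0.3048 = 323.1 m/d
q = Ki = 323.1 × 0.005714 = 1.846 m/d
Seepage velocity v = q / n = 1.846 / 0.25 = 7.385 m/d
Retardation R = 1 + ρ_b·K_d/n = 1 + 1.66×2.5/0.25 = 17.60
Contaminant velocity v_c = v/R = 7.385/17.60 = 0.4196 m/d
t = L/v_c = 298/0.4196 = 710.2 d

710 days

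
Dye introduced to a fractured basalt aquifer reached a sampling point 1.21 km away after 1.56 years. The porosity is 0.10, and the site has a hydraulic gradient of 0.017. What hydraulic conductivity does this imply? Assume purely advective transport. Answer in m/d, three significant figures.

t = 1.56 years = 569.4 d
L = 1.21 km = 1210 m
v = L / t = 1210 / 569.4 = 2.125 m/d
K = v · n / i = 2.125 × 0.10 / 0.017 = 12.5 m/d

12.5 m/d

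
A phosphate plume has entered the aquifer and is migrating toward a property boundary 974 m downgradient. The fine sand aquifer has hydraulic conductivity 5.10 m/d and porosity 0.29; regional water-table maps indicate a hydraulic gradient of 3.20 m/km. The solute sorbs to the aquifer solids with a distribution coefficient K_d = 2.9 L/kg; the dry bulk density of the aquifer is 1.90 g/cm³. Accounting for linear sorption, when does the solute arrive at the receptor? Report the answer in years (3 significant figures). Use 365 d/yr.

948 years

Specific discharge q = 5.10 × 0.0032 = 0.01632 m/d
v_s = q/n_e = 0.01632/0.29 = 0.05628 m/d
Retardation R = 1 + ρ_b·K_d/n = 1 + 1.90×2.9/0.29 = 20.00
Contaminant velocity v_c = v/R = 0.05628/20.00 = 0.002814 m/d
t = L/v_c = 974/0.002814 = 346200 d
   = 346200/365 = 948 yr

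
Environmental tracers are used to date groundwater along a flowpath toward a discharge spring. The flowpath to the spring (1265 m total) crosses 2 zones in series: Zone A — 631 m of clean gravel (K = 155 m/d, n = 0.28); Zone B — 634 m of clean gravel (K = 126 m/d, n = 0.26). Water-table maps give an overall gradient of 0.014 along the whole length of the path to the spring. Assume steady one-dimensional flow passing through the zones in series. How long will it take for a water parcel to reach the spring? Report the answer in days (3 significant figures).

176 days

For zones in series the flux q is common to all zones; the equivalent conductivity is the harmonic (thickness-weighted) mean, K_eq = L_total / Σ(L_j/K_j).
Σ(L/K) = 631/155 + 634/126 = 4.071 + 5.032 = 9.103 d
K_eq = L_total / Σ(L/K) = 1265 / 9.103 = 139.0 m/d
q = K_eq · i = 139.0 × 0.014 = 1.946 m/d (same in every zone)
Zone A: v = q/n = 1.946/0.28 = 6.948 m/d → t_A = 631/6.948 = 90.81 d
Zone B: v = q/n = 1.946/0.26 = 7.483 m/d → t_B = 634/7.483 = 84.73 d
Total t = 90.81 + 84.73 = 175.5 d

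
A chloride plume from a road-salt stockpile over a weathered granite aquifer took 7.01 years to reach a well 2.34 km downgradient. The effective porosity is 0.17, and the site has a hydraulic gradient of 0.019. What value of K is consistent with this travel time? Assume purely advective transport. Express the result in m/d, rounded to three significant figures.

t = 7.01 years = 2559 d
L = 2.34 km = 2340 m
v = L / t = 2340 / 2559 = 0.9145 m/d
K = v · n / i = 0.9145 × 0.17 / 0.019 = 8.18 m/d

8.18 m/d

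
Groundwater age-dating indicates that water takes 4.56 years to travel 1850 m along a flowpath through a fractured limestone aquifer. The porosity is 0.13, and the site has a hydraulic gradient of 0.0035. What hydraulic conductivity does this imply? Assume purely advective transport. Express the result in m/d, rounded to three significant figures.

t = 4.56 years = 1664 d
v = L / t = 1850 / 1664 = 1.112 m/d
K = v · n / i = 1.112 × 0.13 / 0.0035 = 41.3 m/d

41.3 m/d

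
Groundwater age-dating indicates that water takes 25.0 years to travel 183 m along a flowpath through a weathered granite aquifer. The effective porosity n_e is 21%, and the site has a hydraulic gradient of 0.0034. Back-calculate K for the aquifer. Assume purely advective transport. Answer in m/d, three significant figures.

t = 25.0 years = 9125 d
v = L / t = 183 / 9125 = 0.02005 m/d
K = v · n / i = 0.02005 × 0.21 / 0.0034 = 1.24 m/d

1.24 m/d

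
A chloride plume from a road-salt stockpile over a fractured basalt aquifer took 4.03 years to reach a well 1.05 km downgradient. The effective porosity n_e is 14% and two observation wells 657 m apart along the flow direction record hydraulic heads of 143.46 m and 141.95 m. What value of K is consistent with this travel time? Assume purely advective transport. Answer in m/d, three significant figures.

43.5 m/d

Hydraulic gradient i = (143.46 − 141.95) / 657 = 1.51 / 657 = 0.002298
t = 4.03 years = 1471 d
L = 1.05 km = 1050 m
v = L / t = 1050 / 1471 = 0.7138 m/d
K = v · n / i = 0.7138 × 0.14 / 0.002298 = 43.5 m/d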